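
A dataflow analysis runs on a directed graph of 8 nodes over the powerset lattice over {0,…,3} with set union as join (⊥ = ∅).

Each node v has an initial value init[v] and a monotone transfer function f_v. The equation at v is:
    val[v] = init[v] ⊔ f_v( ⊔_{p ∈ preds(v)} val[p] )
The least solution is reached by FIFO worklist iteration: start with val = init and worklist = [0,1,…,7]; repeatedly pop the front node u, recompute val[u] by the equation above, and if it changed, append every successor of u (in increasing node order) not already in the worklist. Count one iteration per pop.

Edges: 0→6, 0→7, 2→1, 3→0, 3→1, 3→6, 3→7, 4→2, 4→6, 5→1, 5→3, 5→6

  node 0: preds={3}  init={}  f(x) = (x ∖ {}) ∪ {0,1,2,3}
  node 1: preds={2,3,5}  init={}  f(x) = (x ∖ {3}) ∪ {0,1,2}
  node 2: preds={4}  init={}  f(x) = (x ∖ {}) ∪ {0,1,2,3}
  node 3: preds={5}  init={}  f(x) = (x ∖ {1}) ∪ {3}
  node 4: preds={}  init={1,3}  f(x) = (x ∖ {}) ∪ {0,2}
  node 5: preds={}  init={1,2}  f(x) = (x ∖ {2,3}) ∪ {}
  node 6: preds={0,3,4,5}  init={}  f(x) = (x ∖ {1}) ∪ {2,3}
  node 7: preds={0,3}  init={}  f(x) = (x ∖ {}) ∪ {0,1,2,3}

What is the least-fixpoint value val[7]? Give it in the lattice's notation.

Worklist (11 pops):
  #1 pop 0: in={} → {0,1,2,3} (was {}); enqueue []
  #2 pop 1: in={1,2} → {0,1,2} (was {}); enqueue []
  #3 pop 2: in={1,3} → {0,1,2,3} (was {}); enqueue [1]
  #4 pop 3: in={1,2} → {2,3} (was {}); enqueue [0]
  #5 pop 4: in={} → {0,1,2,3} (was {1,3}); enqueue [2]
  #6 pop 5: in={} → {1,2} (no change)
  #7 pop 6: in={0,1,2,3} → {0,2,3} (was {}); enqueue []
  #8 pop 7: in={0,1,2,3} → {0,1,2,3} (was {}); enqueue []
  #9 pop 1: in={0,1,2,3} → {0,1,2} (no change)
  #10 pop 0: in={2,3} → {0,1,2,3} (no change)
  #11 pop 2: in={0,1,2,3} → {0,1,2,3} (no change)

Fixpoint:
  val[0] = {0,1,2,3}
  val[1] = {0,1,2}
  val[2] = {0,1,2,3}
  val[3] = {2,3}
  val[4] = {0,1,2,3}
  val[5] = {1,2}
  val[6] = {0,2,3}
  val[7] = {0,1,2,3}

{0,1,2,3}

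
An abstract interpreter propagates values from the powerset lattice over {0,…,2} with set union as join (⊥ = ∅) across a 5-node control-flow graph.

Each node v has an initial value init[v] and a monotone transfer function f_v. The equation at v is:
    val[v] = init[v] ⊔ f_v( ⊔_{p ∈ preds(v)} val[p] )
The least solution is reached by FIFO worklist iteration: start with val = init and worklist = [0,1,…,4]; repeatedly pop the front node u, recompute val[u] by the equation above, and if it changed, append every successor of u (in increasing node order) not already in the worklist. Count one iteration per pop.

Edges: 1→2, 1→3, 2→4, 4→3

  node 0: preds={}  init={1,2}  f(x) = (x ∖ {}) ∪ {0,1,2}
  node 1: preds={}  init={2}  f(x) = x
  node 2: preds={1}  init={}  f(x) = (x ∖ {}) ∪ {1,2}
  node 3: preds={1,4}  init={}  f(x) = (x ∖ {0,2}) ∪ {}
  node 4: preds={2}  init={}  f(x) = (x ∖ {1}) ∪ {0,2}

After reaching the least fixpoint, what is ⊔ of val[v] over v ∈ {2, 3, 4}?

Trace (6 dequeues):
  [1] u=0 | in {} | out {0,1,2} | prev {1,2} | push {}
  [2] u=1 | in {} | out {2} | ==
  [3] u=2 | in {2} | out {1,2} | prev {} | push {}
  [4] u=3 | in {2} | out {} | ==
  [5] u=4 | in {1,2} | out {0,2} | prev {} | push {3}
  [6] u=3 | in {0,2} | out {} | ==

Converged values:
  [0] {0,1,2}
  [1] {2}
  [2] {1,2}
  [3] {}
  [4] {0,2}

{0,1,2}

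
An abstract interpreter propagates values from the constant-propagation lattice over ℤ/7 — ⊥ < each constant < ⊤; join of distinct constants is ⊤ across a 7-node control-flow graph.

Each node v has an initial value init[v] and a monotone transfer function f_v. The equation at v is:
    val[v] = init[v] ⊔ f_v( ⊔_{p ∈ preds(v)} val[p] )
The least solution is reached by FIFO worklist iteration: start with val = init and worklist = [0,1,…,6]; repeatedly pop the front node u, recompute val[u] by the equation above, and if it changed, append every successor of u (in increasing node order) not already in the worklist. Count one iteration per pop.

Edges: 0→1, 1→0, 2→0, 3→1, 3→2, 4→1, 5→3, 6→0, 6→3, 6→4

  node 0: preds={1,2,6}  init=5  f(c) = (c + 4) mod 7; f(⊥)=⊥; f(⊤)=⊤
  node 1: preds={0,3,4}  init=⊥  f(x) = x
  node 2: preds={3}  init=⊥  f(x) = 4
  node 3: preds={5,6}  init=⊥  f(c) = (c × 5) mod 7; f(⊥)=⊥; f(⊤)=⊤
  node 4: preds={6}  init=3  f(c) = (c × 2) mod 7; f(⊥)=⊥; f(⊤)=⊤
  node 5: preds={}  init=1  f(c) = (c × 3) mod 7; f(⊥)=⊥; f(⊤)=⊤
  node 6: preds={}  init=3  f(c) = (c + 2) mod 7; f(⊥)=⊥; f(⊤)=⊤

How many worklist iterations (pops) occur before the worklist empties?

10

Worklist (10 pops):
  #1 pop 0: in=3 → ⊤ (was 5); enqueue []
  #2 pop 1: in=⊤ → ⊤ (was ⊥); enqueue [0]
  #3 pop 2: in=⊥ → 4 (was ⊥); enqueue []
  #4 pop 3: in=⊤ → ⊤ (was ⊥); enqueue [1,2]
  #5 pop 4: in=3 → ⊤ (was 3); enqueue []
  #6 pop 5: in=⊥ → 1 (no change)
  #7 pop 6: in=⊥ → 3 (no change)
  #8 pop 0: in=⊤ → ⊤ (no change)
  #9 pop 1: in=⊤ → ⊤ (no change)
  #10 pop 2: in=⊤ → 4 (no change)

Fixpoint:
  val[0] = ⊤
  val[1] = ⊤
  val[2] = 4
  val[3] = ⊤
  val[4] = ⊤
  val[5] = 1
  val[6] = 3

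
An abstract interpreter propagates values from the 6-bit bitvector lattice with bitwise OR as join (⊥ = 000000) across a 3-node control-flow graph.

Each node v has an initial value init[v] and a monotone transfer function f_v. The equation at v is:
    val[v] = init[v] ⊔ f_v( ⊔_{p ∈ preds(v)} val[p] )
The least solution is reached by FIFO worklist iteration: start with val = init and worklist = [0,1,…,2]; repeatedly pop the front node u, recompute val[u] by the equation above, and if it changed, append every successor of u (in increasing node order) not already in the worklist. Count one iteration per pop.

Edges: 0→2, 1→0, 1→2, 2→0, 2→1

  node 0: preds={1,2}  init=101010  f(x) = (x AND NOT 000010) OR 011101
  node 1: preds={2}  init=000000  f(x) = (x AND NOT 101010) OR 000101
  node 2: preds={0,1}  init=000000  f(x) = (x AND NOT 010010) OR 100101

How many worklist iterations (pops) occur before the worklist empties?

5

Trace (5 dequeues):
  [1] u=0 | in 000000 | out 111111 | prev 101010 | push {}
  [2] u=1 | in 000000 | out 000101 | prev 000000 | push {0}
  [3] u=2 | in 111111 | out 101101 | prev 000000 | push {1}
  [4] u=0 | in 101101 | out 111111 | ==
  [5] u=1 | in 101101 | out 000101 | ==

Converged values:
  [0] 111111
  [1] 000101
  [2] 101101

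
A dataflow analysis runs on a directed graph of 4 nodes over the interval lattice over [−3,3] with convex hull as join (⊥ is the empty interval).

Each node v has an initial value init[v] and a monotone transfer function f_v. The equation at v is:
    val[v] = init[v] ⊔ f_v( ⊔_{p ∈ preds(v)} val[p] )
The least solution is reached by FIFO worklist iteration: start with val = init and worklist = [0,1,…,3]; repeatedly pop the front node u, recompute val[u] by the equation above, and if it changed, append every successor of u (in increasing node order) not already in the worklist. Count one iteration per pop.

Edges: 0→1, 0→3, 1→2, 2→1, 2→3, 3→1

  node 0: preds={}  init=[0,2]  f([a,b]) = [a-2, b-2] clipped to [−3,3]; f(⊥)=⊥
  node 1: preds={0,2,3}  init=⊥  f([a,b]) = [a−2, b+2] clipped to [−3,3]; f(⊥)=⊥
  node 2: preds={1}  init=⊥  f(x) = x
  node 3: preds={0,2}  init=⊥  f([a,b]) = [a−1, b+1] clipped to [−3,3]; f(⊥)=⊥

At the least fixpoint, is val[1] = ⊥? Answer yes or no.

Trace (8 dequeues):
  [1] u=0 | in ⊥ | out [0,2] | ==
  [2] u=1 | in [0,2] | out [-2,3] | prev ⊥ | push {}
  [3] u=2 | in [-2,3] | out [-2,3] | prev ⊥ | push {1}
  [4] u=3 | in [-2,3] | out [-3,3] | prev ⊥ | push {}
  [5] u=1 | in [-3,3] | out [-3,3] | prev [-2,3] | push {2}
  [6] u=2 | in [-3,3] | out [-3,3] | prev [-2,3] | push {1,3}
  [7] u=1 | in [-3,3] | out [-3,3] | ==
  [8] u=3 | in [-3,3] | out [-3,3] | ==

Converged values:
  [0] [0,2]
  [1] [-3,3]
  [2] [-3,3]
  [3] [-3,3]

no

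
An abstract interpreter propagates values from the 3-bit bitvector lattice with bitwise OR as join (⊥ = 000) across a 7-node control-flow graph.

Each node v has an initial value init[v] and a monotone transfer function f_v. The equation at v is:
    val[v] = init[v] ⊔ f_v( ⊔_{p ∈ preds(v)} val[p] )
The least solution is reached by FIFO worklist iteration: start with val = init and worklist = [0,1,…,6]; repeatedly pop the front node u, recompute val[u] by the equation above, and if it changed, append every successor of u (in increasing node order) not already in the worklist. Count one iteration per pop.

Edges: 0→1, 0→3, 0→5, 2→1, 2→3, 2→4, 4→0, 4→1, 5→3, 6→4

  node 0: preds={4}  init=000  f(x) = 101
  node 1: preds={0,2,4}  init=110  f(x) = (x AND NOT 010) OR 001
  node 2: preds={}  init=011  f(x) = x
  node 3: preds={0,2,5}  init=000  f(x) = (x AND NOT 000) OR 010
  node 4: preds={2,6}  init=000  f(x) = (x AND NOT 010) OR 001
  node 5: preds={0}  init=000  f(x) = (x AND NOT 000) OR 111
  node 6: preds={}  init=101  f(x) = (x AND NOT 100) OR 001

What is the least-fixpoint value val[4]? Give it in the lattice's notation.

Worklist (10 pops):
  #1 pop 0: in=000 → 101 (was 000); enqueue []
  #2 pop 1: in=111 → 111 (was 110); enqueue []
  #3 pop 2: in=000 → 011 (no change)
  #4 pop 3: in=111 → 111 (was 000); enqueue []
  #5 pop 4: in=111 → 101 (was 000); enqueue [0,1]
  #6 pop 5: in=101 → 111 (was 000); enqueue [3]
  #7 pop 6: in=000 → 101 (no change)
  #8 pop 0: in=101 → 101 (no change)
  #9 pop 1: in=111 → 111 (no change)
  #10 pop 3: in=111 → 111 (no change)

Fixpoint:
  val[0] = 101
  val[1] = 111
  val[2] = 011
  val[3] = 111
  val[4] = 101
  val[5] = 111
  val[6] = 101

101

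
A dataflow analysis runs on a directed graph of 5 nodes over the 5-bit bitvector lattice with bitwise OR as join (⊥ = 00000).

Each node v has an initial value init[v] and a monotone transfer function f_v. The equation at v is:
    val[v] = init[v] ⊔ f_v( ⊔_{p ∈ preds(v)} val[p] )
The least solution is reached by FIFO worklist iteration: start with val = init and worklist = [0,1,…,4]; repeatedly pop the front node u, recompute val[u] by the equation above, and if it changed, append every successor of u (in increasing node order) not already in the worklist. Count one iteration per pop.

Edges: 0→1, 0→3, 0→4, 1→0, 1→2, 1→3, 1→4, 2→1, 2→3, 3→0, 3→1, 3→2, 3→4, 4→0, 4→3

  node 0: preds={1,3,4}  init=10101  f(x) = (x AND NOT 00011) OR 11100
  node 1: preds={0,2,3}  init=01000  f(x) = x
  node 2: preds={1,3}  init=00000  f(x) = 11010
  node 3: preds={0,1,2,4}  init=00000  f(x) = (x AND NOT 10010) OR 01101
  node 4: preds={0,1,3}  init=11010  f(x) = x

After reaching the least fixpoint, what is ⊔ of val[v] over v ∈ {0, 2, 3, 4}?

11111

Worklist (11 pops):
  #1 pop 0: in=11010 → 11101 (was 10101); enqueue []
  #2 pop 1: in=11101 → 11101 (was 01000); enqueue [0]
  #3 pop 2: in=11101 → 11010 (was 00000); enqueue [1]
  #4 pop 3: in=11111 → 01101 (was 00000); enqueue [2]
  #5 pop 4: in=11101 → 11111 (was 11010); enqueue [3]
  #6 pop 0: in=11111 → 11101 (no change)
  #7 pop 1: in=11111 → 11111 (was 11101); enqueue [0,4]
  #8 pop 2: in=11111 → 11010 (no change)
  #9 pop 3: in=11111 → 01101 (no change)
  #10 pop 0: in=11111 → 11101 (no change)
  #11 pop 4: in=11111 → 11111 (no change)

Fixpoint:
  val[0] = 11101
  val[1] = 11111
  val[2] = 11010
  val[3] = 01101
  val[4] = 11111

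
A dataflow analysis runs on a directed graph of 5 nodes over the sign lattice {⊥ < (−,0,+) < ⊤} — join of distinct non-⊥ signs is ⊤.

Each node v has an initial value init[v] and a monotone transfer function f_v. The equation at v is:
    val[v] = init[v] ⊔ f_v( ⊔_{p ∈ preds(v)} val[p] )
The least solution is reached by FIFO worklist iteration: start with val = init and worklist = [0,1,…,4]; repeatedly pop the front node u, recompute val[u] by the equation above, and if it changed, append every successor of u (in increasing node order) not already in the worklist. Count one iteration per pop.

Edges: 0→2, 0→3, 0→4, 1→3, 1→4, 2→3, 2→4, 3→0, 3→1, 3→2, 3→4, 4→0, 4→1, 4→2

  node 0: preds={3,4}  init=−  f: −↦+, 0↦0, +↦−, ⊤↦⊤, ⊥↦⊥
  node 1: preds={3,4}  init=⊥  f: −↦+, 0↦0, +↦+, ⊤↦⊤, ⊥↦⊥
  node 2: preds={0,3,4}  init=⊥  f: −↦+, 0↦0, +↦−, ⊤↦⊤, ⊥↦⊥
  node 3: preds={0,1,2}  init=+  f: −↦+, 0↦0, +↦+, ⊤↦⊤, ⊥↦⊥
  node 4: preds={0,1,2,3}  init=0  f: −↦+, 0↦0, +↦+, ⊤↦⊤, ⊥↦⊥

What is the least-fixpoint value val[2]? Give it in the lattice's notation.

⊤

Worklist (8 pops):
  #1 pop 0: in=⊤ → ⊤ (was −); enqueue []
  #2 pop 1: in=⊤ → ⊤ (was ⊥); enqueue []
  #3 pop 2: in=⊤ → ⊤ (was ⊥); enqueue []
  #4 pop 3: in=⊤ → ⊤ (was +); enqueue [0,1,2]
  #5 pop 4: in=⊤ → ⊤ (was 0); enqueue []
  #6 pop 0: in=⊤ → ⊤ (no change)
  #7 pop 1: in=⊤ → ⊤ (no change)
  #8 pop 2: in=⊤ → ⊤ (no change)

Fixpoint:
  val[0] = ⊤
  val[1] = ⊤
  val[2] = ⊤
  val[3] = ⊤
  val[4] = ⊤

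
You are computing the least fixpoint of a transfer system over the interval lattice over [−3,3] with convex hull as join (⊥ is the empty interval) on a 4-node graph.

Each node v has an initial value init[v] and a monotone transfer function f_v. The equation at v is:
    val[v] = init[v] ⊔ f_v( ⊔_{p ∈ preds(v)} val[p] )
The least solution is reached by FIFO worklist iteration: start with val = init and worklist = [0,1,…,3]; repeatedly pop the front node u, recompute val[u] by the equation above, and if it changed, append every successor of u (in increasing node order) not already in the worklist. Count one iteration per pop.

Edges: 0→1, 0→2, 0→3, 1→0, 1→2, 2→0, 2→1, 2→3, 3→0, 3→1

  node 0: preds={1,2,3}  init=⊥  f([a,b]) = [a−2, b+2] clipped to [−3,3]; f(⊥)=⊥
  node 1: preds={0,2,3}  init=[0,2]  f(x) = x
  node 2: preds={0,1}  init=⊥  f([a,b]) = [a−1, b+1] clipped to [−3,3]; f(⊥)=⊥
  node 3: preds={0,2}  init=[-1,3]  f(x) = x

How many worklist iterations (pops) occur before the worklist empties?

Worklist (6 pops):
  #1 pop 0: in=[-1,3] → [-3,3] (was ⊥); enqueue []
  #2 pop 1: in=[-3,3] → [-3,3] (was [0,2]); enqueue [0]
  #3 pop 2: in=[-3,3] → [-3,3] (was ⊥); enqueue [1]
  #4 pop 3: in=[-3,3] → [-3,3] (was [-1,3]); enqueue []
  #5 pop 0: in=[-3,3] → [-3,3] (no change)
  #6 pop 1: in=[-3,3] → [-3,3] (no change)

Fixpoint:
  val[0] = [-3,3]
  val[1] = [-3,3]
  val[2] = [-3,3]
  val[3] = [-3,3]

6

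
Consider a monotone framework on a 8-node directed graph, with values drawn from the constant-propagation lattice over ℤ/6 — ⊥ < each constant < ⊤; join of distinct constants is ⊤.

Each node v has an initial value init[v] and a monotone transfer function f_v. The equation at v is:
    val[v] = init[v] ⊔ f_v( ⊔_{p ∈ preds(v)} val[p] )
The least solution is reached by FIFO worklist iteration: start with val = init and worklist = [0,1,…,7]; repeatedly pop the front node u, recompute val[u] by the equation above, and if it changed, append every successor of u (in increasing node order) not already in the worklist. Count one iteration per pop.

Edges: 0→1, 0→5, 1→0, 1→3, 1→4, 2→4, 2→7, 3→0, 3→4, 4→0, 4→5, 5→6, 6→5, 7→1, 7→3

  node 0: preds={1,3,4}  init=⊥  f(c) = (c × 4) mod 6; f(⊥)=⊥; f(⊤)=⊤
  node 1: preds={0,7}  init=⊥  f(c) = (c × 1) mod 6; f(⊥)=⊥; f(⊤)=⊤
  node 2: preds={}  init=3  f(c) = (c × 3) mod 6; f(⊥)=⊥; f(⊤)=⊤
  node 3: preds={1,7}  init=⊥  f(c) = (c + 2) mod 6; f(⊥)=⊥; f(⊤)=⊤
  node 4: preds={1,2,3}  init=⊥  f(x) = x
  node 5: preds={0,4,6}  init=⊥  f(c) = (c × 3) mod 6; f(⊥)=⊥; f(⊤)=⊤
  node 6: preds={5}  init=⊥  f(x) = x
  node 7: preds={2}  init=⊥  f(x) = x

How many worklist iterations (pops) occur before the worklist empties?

18

Iteration log — 18 steps:
  step 1. node 0  ⊔preds=⊥  new=⊥  stable
  step 2. node 1  ⊔preds=⊥  new=⊥  stable
  step 3. node 2  ⊔preds=⊥  new=3  stable
  step 4. node 3  ⊔preds=⊥  new=⊥  stable
  step 5. node 4  ⊔preds=3  new=3  old=⊥  +wl: 0
  step 6. node 5  ⊔preds=3  new=3  old=⊥  +wl: 
  step 7. node 6  ⊔preds=3  new=3  old=⊥  +wl: 5
  step 8. node 7  ⊔preds=3  new=3  old=⊥  +wl: 1,3
  step 9. node 0  ⊔preds=3  new=0  old=⊥  +wl: 
  step 10. node 5  ⊔preds=⊤  new=⊤  old=3  +wl: 6
  step 11. node 1  ⊔preds=⊤  new=⊤  old=⊥  +wl: 0,4
  step 12. node 3  ⊔preds=⊤  new=⊤  old=⊥  +wl: 
  step 13. node 6  ⊔preds=⊤  new=⊤  old=3  +wl: 5
  step 14. node 0  ⊔preds=⊤  new=⊤  old=0  +wl: 1
  step 15. node 4  ⊔preds=⊤  new=⊤  old=3  +wl: 0
  step 16. node 5  ⊔preds=⊤  new=⊤  stable
  step 17. node 1  ⊔preds=⊤  new=⊤  stable
  step 18. node 0  ⊔preds=⊤  new=⊤  stable

Least fixpoint reached:
  node 0: ⊤
  node 1: ⊤
  node 2: 3
  node 3: ⊤
  node 4: ⊤
  node 5: ⊤
  node 6: ⊤
  node 7: 3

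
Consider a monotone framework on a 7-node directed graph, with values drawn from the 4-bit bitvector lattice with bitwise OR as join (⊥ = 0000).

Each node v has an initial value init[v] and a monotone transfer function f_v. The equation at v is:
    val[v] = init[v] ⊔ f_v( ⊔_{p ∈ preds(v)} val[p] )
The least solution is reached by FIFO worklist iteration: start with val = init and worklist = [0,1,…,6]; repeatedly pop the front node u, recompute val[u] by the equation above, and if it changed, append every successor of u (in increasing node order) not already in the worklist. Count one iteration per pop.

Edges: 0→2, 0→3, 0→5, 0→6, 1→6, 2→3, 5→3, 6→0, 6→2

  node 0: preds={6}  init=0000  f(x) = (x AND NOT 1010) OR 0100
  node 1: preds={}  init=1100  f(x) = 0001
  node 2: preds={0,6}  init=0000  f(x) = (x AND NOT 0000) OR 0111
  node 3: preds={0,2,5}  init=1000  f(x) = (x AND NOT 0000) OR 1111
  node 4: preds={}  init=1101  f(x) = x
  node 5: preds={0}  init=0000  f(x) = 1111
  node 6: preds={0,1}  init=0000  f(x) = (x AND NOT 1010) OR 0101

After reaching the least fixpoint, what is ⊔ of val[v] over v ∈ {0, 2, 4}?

1111

Worklist (13 pops):
  #1 pop 0: in=0000 → 0100 (was 0000); enqueue []
  #2 pop 1: in=0000 → 1101 (was 1100); enqueue []
  #3 pop 2: in=0100 → 0111 (was 0000); enqueue []
  #4 pop 3: in=0111 → 1111 (was 1000); enqueue []
  #5 pop 4: in=0000 → 1101 (no change)
  #6 pop 5: in=0100 → 1111 (was 0000); enqueue [3]
  #7 pop 6: in=1101 → 0101 (was 0000); enqueue [0,2]
  #8 pop 3: in=1111 → 1111 (no change)
  #9 pop 0: in=0101 → 0101 (was 0100); enqueue [3,5,6]
  #10 pop 2: in=0101 → 0111 (no change)
  #11 pop 3: in=1111 → 1111 (no change)
  #12 pop 5: in=0101 → 1111 (no change)
  #13 pop 6: in=1101 → 0101 (no change)

Fixpoint:
  val[0] = 0101
  val[1] = 1101
  val[2] = 0111
  val[3] = 1111
  val[4] = 1101
  val[5] = 1111
  val[6] = 0101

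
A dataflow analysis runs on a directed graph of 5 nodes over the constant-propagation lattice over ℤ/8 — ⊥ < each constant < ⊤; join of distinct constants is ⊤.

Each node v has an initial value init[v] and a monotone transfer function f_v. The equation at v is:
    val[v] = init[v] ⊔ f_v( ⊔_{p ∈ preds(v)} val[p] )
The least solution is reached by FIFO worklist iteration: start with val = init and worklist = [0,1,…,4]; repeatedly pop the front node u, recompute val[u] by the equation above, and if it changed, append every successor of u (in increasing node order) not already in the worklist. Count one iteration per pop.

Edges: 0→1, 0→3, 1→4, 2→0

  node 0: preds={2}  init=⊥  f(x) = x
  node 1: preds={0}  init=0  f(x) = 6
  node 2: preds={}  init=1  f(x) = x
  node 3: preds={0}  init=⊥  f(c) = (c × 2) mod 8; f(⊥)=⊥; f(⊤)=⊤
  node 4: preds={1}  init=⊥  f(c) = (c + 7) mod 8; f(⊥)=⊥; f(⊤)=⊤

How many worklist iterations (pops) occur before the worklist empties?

Iteration log — 5 steps:
  step 1. node 0  ⊔preds=1  new=1  old=⊥  +wl: 
  step 2. node 1  ⊔preds=1  new=⊤  old=0  +wl: 
  step 3. node 2  ⊔preds=⊥  new=1  stable
  step 4. node 3  ⊔preds=1  new=2  old=⊥  +wl: 
  step 5. node 4  ⊔preds=⊤  new=⊤  old=⊥  +wl: 

Least fixpoint reached:
  node 0: 1
  node 1: ⊤
  node 2: 1
  node 3: 2
  node 4: ⊤

5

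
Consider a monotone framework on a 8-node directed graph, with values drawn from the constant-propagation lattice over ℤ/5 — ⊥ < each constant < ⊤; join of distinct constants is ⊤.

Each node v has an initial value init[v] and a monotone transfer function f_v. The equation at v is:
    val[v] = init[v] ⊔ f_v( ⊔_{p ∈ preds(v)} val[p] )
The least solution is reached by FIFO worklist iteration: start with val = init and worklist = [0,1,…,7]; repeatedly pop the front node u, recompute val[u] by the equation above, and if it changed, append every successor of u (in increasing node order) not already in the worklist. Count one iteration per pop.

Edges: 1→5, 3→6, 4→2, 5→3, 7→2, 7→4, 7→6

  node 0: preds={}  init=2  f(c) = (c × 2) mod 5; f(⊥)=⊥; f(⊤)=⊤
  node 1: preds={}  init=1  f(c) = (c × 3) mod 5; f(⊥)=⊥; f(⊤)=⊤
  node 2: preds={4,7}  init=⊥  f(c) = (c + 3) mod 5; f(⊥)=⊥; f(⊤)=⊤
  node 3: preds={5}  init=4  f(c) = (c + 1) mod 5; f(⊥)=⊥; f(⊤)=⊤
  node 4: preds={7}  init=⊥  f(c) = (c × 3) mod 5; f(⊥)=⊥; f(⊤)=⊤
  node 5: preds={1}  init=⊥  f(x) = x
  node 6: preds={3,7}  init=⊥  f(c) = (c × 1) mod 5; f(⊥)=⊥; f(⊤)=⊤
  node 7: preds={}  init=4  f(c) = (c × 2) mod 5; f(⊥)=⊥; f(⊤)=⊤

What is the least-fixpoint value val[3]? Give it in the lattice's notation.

Worklist (11 pops):
  #1 pop 0: in=⊥ → 2 (no change)
  #2 pop 1: in=⊥ → 1 (no change)
  #3 pop 2: in=4 → 2 (was ⊥); enqueue []
  #4 pop 3: in=⊥ → 4 (no change)
  #5 pop 4: in=4 → 2 (was ⊥); enqueue [2]
  #6 pop 5: in=1 → 1 (was ⊥); enqueue [3]
  #7 pop 6: in=4 → 4 (was ⊥); enqueue []
  #8 pop 7: in=⊥ → 4 (no change)
  #9 pop 2: in=⊤ → ⊤ (was 2); enqueue []
  #10 pop 3: in=1 → ⊤ (was 4); enqueue [6]
  #11 pop 6: in=⊤ → ⊤ (was 4); enqueue []

Fixpoint:
  val[0] = 2
  val[1] = 1
  val[2] = ⊤
  val[3] = ⊤
  val[4] = 2
  val[5] = 1
  val[6] = ⊤
  val[7] = 4

⊤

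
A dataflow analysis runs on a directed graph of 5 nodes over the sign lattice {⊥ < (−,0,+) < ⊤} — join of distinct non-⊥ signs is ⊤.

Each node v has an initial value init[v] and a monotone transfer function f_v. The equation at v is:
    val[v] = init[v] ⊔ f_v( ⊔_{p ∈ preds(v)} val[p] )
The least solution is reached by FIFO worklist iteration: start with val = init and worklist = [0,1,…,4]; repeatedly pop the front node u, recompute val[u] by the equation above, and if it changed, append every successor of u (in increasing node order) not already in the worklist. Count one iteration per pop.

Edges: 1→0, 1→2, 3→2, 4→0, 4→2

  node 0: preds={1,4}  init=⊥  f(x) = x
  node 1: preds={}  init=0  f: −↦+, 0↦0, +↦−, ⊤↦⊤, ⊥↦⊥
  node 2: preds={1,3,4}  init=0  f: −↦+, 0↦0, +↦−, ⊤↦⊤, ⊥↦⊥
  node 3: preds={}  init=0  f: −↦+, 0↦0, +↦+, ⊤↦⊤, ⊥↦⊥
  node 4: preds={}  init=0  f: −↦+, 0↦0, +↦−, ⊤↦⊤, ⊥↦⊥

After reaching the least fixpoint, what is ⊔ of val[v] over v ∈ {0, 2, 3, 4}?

Worklist (5 pops):
  #1 pop 0: in=0 → 0 (was ⊥); enqueue []
  #2 pop 1: in=⊥ → 0 (no change)
  #3 pop 2: in=0 → 0 (no change)
  #4 pop 3: in=⊥ → 0 (no change)
  #5 pop 4: in=⊥ → 0 (no change)

Fixpoint:
  val[0] = 0
  val[1] = 0
  val[2] = 0
  val[3] = 0
  val[4] = 0

0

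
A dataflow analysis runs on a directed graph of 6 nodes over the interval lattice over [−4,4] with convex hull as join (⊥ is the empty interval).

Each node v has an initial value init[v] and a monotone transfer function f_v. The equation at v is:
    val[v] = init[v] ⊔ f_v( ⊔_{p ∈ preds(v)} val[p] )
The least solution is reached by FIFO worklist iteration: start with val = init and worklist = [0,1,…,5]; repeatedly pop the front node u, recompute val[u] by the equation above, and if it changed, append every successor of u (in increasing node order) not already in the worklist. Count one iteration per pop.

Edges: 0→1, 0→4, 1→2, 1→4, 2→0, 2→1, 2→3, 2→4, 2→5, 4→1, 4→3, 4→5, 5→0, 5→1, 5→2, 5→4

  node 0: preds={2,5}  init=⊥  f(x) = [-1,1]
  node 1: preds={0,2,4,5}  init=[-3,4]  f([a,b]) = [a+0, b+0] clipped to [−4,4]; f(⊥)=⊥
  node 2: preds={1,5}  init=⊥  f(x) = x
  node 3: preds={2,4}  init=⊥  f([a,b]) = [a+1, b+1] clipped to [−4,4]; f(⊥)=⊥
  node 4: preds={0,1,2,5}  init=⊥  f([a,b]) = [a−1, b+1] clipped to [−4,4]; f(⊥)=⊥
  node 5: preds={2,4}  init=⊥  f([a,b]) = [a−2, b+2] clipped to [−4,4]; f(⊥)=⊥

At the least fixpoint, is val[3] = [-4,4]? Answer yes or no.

Worklist (15 pops):
  #1 pop 0: in=⊥ → [-1,1] (was ⊥); enqueue []
  #2 pop 1: in=[-1,1] → [-3,4] (no change)
  #3 pop 2: in=[-3,4] → [-3,4] (was ⊥); enqueue [0,1]
  #4 pop 3: in=[-3,4] → [-2,4] (was ⊥); enqueue []
  #5 pop 4: in=[-3,4] → [-4,4] (was ⊥); enqueue [3]
  #6 pop 5: in=[-4,4] → [-4,4] (was ⊥); enqueue [2,4]
  #7 pop 0: in=[-4,4] → [-1,1] (no change)
  #8 pop 1: in=[-4,4] → [-4,4] (was [-3,4]); enqueue []
  #9 pop 3: in=[-4,4] → [-3,4] (was [-2,4]); enqueue []
  #10 pop 2: in=[-4,4] → [-4,4] (was [-3,4]); enqueue [0,1,3,5]
  #11 pop 4: in=[-4,4] → [-4,4] (no change)
  #12 pop 0: in=[-4,4] → [-1,1] (no change)
  #13 pop 1: in=[-4,4] → [-4,4] (no change)
  #14 pop 3: in=[-4,4] → [-3,4] (no change)
  #15 pop 5: in=[-4,4] → [-4,4] (no change)

Fixpoint:
  val[0] = [-1,1]
  val[1] = [-4,4]
  val[2] = [-4,4]
  val[3] = [-3,4]
  val[4] = [-4,4]
  val[5] = [-4,4]

no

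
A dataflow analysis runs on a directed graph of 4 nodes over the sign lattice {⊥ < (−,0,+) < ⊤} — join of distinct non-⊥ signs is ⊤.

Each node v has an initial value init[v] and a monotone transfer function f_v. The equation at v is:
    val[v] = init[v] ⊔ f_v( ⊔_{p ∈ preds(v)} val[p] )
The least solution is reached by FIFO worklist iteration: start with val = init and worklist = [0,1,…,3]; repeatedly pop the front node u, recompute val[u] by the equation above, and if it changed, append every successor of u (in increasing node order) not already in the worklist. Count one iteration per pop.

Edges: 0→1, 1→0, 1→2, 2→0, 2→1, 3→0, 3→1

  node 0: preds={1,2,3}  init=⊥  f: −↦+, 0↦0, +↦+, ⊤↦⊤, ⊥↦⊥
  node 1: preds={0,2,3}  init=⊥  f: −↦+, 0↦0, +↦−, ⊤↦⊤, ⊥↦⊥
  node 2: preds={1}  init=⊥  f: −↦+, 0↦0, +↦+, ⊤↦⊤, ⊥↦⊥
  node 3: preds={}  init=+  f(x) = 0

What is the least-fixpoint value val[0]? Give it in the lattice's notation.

Trace (10 dequeues):
  [1] u=0 | in + | out + | prev ⊥ | push {}
  [2] u=1 | in + | out − | prev ⊥ | push {0}
  [3] u=2 | in − | out + | prev ⊥ | push {1}
  [4] u=3 | in ⊥ | out ⊤ | prev + | push {}
  [5] u=0 | in ⊤ | out ⊤ | prev + | push {}
  [6] u=1 | in ⊤ | out ⊤ | prev − | push {0,2}
  [7] u=0 | in ⊤ | out ⊤ | ==
  [8] u=2 | in ⊤ | out ⊤ | prev + | push {0,1}
  [9] u=0 | in ⊤ | out ⊤ | ==
  [10] u=1 | in ⊤ | out ⊤ | ==

Converged values:
  [0] ⊤
  [1] ⊤
  [2] ⊤
  [3] ⊤

⊤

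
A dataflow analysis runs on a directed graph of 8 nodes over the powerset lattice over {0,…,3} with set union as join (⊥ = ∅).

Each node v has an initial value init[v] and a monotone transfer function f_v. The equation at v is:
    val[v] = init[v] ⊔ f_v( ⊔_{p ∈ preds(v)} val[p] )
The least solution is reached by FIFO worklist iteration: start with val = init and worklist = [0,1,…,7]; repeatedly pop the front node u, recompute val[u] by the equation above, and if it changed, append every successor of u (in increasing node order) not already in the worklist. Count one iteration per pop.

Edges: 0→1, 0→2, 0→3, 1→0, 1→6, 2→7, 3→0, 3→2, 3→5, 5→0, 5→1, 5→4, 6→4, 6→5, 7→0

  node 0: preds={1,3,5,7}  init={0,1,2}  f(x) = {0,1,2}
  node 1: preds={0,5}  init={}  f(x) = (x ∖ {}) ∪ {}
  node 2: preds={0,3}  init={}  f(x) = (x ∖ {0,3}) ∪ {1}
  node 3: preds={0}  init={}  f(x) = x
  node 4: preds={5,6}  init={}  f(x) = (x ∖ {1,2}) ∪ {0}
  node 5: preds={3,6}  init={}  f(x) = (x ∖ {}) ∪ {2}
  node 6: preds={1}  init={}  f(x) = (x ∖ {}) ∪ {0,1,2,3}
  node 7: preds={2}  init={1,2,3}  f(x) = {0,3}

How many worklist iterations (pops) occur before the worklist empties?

18

Trace (18 dequeues):
  [1] u=0 | in {1,2,3} | out {0,1,2} | ==
  [2] u=1 | in {0,1,2} | out {0,1,2} | prev {} | push {0}
  [3] u=2 | in {0,1,2} | out {1,2} | prev {} | push {}
  [4] u=3 | in {0,1,2} | out {0,1,2} | prev {} | push {2}
  [5] u=4 | in {} | out {0} | prev {} | push {}
  [6] u=5 | in {0,1,2} | out {0,1,2} | prev {} | push {1,4}
  [7] u=6 | in {0,1,2} | out {0,1,2,3} | prev {} | push {5}
  [8] u=7 | in {1,2} | out {0,1,2,3} | prev {1,2,3} | push {}
  [9] u=0 | in {0,1,2,3} | out {0,1,2} | ==
  [10] u=2 | in {0,1,2} | out {1,2} | ==
  [11] u=1 | in {0,1,2} | out {0,1,2} | ==
  [12] u=4 | in {0,1,2,3} | out {0,3} | prev {0} | push {}
  [13] u=5 | in {0,1,2,3} | out {0,1,2,3} | prev {0,1,2} | push {0,1,4}
  [14] u=0 | in {0,1,2,3} | out {0,1,2} | ==
  [15] u=1 | in {0,1,2,3} | out {0,1,2,3} | prev {0,1,2} | push {0,6}
  [16] u=4 | in {0,1,2,3} | out {0,3} | ==
  [17] u=0 | in {0,1,2,3} | out {0,1,2} | ==
  [18] u=6 | in {0,1,2,3} | out {0,1,2,3} | ==

Converged values:
  [0] {0,1,2}
  [1] {0,1,2,3}
  [2] {1,2}
  [3] {0,1,2}
  [4] {0,3}
  [5] {0,1,2,3}
  [6] {0,1,2,3}
  [7] {0,1,2,3}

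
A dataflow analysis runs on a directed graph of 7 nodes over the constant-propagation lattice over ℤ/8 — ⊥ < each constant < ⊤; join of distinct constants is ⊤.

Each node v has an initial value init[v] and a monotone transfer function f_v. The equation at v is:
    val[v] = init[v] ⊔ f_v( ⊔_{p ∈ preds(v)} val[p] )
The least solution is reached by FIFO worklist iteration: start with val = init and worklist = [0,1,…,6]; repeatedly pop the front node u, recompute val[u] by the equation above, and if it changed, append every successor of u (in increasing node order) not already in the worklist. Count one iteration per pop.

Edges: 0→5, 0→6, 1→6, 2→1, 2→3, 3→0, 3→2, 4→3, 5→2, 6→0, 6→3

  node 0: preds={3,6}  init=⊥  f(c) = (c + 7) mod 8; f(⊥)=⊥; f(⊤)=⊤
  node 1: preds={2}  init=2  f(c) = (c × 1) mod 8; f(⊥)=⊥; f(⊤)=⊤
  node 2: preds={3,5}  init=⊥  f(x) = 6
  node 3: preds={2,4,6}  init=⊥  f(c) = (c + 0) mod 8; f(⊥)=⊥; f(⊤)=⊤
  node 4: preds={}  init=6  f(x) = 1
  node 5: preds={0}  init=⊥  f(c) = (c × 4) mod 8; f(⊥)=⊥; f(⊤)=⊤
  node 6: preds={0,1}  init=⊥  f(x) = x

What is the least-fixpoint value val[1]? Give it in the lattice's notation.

Trace (16 dequeues):
  [1] u=0 | in ⊥ | out ⊥ | ==
  [2] u=1 | in ⊥ | out 2 | ==
  [3] u=2 | in ⊥ | out 6 | prev ⊥ | push {1}
  [4] u=3 | in 6 | out 6 | prev ⊥ | push {0,2}
  [5] u=4 | in ⊥ | out ⊤ | prev 6 | push {3}
  [6] u=5 | in ⊥ | out ⊥ | ==
  [7] u=6 | in 2 | out 2 | prev ⊥ | push {}
  [8] u=1 | in 6 | out ⊤ | prev 2 | push {6}
  [9] u=0 | in ⊤ | out ⊤ | prev ⊥ | push {5}
  [10] u=2 | in 6 | out 6 | ==
  [11] u=3 | in ⊤ | out ⊤ | prev 6 | push {0,2}
  [12] u=6 | in ⊤ | out ⊤ | prev 2 | push {3}
  [13] u=5 | in ⊤ | out ⊤ | prev ⊥ | push {}
  [14] u=0 | in ⊤ | out ⊤ | ==
  [15] u=2 | in ⊤ | out 6 | ==
  [16] u=3 | in ⊤ | out ⊤ | ==

Converged values:
  [0] ⊤
  [1] ⊤
  [2] 6
  [3] ⊤
  [4] ⊤
  [5] ⊤
  [6] ⊤

⊤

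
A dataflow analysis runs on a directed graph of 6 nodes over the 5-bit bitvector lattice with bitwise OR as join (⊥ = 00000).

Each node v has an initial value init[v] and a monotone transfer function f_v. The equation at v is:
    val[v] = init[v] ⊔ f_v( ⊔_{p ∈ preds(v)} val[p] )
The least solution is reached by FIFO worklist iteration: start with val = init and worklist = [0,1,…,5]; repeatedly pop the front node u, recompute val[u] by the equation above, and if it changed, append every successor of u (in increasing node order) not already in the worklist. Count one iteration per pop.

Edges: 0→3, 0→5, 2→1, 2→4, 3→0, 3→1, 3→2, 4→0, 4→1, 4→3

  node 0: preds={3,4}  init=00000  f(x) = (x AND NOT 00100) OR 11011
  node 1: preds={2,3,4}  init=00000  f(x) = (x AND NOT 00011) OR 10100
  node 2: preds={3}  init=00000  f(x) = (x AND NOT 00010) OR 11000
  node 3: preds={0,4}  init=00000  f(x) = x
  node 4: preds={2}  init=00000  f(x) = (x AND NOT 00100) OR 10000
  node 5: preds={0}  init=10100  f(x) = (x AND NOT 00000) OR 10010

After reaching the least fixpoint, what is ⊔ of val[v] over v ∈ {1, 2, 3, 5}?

11111

Worklist (15 pops):
  #1 pop 0: in=00000 → 11011 (was 00000); enqueue []
  #2 pop 1: in=00000 → 10100 (was 00000); enqueue []
  #3 pop 2: in=00000 → 11000 (was 00000); enqueue [1]
  #4 pop 3: in=11011 → 11011 (was 00000); enqueue [0,2]
  #5 pop 4: in=11000 → 11000 (was 00000); enqueue [3]
  #6 pop 5: in=11011 → 11111 (was 10100); enqueue []
  #7 pop 1: in=11011 → 11100 (was 10100); enqueue []
  #8 pop 0: in=11011 → 11011 (no change)
  #9 pop 2: in=11011 → 11001 (was 11000); enqueue [1,4]
  #10 pop 3: in=11011 → 11011 (no change)
  #11 pop 1: in=11011 → 11100 (no change)
  #12 pop 4: in=11001 → 11001 (was 11000); enqueue [0,1,3]
  #13 pop 0: in=11011 → 11011 (no change)
  #14 pop 1: in=11011 → 11100 (no change)
  #15 pop 3: in=11011 → 11011 (no change)

Fixpoint:
  val[0] = 11011
  val[1] = 11100
  val[2] = 11001
  val[3] = 11011
  val[4] = 11001
  val[5] = 11111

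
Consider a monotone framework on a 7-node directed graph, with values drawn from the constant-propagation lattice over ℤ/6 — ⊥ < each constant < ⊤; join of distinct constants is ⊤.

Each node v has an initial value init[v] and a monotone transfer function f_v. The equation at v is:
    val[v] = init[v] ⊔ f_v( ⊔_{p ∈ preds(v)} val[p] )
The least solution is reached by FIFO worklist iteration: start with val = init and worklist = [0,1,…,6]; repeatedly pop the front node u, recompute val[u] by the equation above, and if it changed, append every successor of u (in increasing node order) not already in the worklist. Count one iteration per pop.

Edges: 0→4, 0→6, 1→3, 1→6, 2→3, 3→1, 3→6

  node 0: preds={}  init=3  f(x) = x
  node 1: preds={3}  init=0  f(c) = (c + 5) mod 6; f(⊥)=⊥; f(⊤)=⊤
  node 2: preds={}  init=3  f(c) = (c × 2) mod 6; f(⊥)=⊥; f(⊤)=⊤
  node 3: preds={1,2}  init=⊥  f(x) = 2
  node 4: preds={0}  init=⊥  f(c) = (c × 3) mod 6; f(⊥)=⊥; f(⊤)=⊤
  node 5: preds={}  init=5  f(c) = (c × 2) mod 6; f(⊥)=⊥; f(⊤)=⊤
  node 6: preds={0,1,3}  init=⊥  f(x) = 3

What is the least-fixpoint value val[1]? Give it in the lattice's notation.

⊤

Iteration log — 10 steps:
  step 1. node 0  ⊔preds=⊥  new=3  stable
  step 2. node 1  ⊔preds=⊥  new=0  stable
  step 3. node 2  ⊔preds=⊥  new=3  stable
  step 4. node 3  ⊔preds=⊤  new=2  old=⊥  +wl: 1
  step 5. node 4  ⊔preds=3  new=3  old=⊥  +wl: 
  step 6. node 5  ⊔preds=⊥  new=5  stable
  step 7. node 6  ⊔preds=⊤  new=3  old=⊥  +wl: 
  step 8. node 1  ⊔preds=2  new=⊤  old=0  +wl: 3,6
  step 9. node 3  ⊔preds=⊤  new=2  stable
  step 10. node 6  ⊔preds=⊤  new=3  stable

Least fixpoint reached:
  node 0: 3
  node 1: ⊤
  node 2: 3
  node 3: 2
  node 4: 3
  node 5: 5
  node 6: 3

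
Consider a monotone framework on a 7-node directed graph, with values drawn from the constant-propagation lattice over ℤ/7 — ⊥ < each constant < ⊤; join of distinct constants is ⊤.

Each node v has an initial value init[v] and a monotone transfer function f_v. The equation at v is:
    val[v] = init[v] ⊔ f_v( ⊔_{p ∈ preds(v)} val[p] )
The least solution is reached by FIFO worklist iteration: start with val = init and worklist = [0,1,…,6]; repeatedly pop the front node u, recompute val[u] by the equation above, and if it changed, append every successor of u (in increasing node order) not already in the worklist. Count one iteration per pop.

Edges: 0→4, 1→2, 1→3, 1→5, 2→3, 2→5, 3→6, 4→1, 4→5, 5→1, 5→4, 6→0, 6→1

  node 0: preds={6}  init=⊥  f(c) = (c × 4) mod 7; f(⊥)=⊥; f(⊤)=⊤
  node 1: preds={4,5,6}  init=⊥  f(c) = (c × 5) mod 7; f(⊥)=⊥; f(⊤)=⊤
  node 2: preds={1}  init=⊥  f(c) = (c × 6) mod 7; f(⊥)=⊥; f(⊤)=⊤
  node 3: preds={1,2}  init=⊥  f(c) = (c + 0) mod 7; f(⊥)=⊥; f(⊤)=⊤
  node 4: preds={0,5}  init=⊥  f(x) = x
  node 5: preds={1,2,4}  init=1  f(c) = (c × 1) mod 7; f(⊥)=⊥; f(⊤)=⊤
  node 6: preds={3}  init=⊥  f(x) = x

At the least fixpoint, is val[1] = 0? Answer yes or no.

Iteration log — 15 steps:
  step 1. node 0  ⊔preds=⊥  new=⊥  stable
  step 2. node 1  ⊔preds=1  new=5  old=⊥  +wl: 
  step 3. node 2  ⊔preds=5  new=2  old=⊥  +wl: 
  step 4. node 3  ⊔preds=⊤  new=⊤  old=⊥  +wl: 
  step 5. node 4  ⊔preds=1  new=1  old=⊥  +wl: 1
  step 6. node 5  ⊔preds=⊤  new=⊤  old=1  +wl: 4
  step 7. node 6  ⊔preds=⊤  new=⊤  old=⊥  +wl: 0
  step 8. node 1  ⊔preds=⊤  new=⊤  old=5  +wl: 2,3,5
  step 9. node 4  ⊔preds=⊤  new=⊤  old=1  +wl: 1
  step 10. node 0  ⊔preds=⊤  new=⊤  old=⊥  +wl: 4
  step 11. node 2  ⊔preds=⊤  new=⊤  old=2  +wl: 
  step 12. node 3  ⊔preds=⊤  new=⊤  stable
  step 13. node 5  ⊔preds=⊤  new=⊤  stable
  step 14. node 1  ⊔preds=⊤  new=⊤  stable
  step 15. node 4  ⊔preds=⊤  new=⊤  stable

Least fixpoint reached:
  node 0: ⊤
  node 1: ⊤
  node 2: ⊤
  node 3: ⊤
  node 4: ⊤
  node 5: ⊤
  node 6: ⊤

no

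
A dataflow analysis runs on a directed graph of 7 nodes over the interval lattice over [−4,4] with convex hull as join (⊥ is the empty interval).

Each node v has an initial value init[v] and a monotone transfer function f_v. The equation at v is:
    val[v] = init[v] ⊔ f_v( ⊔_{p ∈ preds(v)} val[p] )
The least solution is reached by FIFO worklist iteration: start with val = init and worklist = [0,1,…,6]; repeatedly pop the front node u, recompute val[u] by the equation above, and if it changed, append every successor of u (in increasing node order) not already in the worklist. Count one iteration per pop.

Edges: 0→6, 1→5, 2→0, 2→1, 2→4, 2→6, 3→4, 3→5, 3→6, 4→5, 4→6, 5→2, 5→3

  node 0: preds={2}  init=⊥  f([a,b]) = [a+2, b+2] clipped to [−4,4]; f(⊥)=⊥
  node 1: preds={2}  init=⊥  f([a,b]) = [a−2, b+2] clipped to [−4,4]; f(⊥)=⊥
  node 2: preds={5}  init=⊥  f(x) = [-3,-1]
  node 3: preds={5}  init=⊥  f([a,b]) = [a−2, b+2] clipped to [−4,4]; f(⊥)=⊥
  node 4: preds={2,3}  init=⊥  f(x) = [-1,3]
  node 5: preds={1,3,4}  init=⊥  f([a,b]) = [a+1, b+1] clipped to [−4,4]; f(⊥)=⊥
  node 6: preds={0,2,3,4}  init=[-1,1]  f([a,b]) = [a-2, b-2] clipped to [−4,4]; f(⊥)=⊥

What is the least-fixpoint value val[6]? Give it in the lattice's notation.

Iteration log — 19 steps:
  step 1. node 0  ⊔preds=⊥  new=⊥  stable
  step 2. node 1  ⊔preds=⊥  new=⊥  stable
  step 3. node 2  ⊔preds=⊥  new=[-3,-1]  old=⊥  +wl: 0,1
  step 4. node 3  ⊔preds=⊥  new=⊥  stable
  step 5. node 4  ⊔preds=[-3,-1]  new=[-1,3]  old=⊥  +wl: 
  step 6. node 5  ⊔preds=[-1,3]  new=[0,4]  old=⊥  +wl: 2,3
  step 7. node 6  ⊔preds=[-3,3]  new=[-4,1]  old=[-1,1]  +wl: 
  step 8. node 0  ⊔preds=[-3,-1]  new=[-1,1]  old=⊥  +wl: 6
  step 9. node 1  ⊔preds=[-3,-1]  new=[-4,1]  old=⊥  +wl: 5
  step 10. node 2  ⊔preds=[0,4]  new=[-3,-1]  stable
  step 11. node 3  ⊔preds=[0,4]  new=[-2,4]  old=⊥  +wl: 4
  step 12. node 6  ⊔preds=[-3,4]  new=[-4,2]  old=[-4,1]  +wl: 
  step 13. node 5  ⊔preds=[-4,4]  new=[-3,4]  old=[0,4]  +wl: 2,3
  step 14. node 4  ⊔preds=[-3,4]  new=[-1,3]  stable
  step 15. node 2  ⊔preds=[-3,4]  new=[-3,-1]  stable
  step 16. node 3  ⊔preds=[-3,4]  new=[-4,4]  old=[-2,4]  +wl: 4,5,6
  step 17. node 4  ⊔preds=[-4,4]  new=[-1,3]  stable
  step 18. node 5  ⊔preds=[-4,4]  new=[-3,4]  stable
  step 19. node 6  ⊔preds=[-4,4]  new=[-4,2]  stable

Least fixpoint reached:
  node 0: [-1,1]
  node 1: [-4,1]
  node 2: [-3,-1]
  node 3: [-4,4]
  node 4: [-1,3]
  node 5: [-3,4]
  node 6: [-4,2]

[-4,2]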